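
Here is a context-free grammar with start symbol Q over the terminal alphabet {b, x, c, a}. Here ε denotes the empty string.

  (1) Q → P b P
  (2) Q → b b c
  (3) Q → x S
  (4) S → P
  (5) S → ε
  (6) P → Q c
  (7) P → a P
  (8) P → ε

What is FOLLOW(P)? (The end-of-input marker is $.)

{$, b, c}

FIRST(Q) = {a, b, x}  (via P b P)
FIRST(P) = {ε, a, b, x}  (via Q c)
FIRST(S) = {ε, a, b, x}  (via P)
FOLLOW(Q) includes $ since Q is the start symbol.
FOLLOW(Q): in P→Q c, Q is followed by c with FIRST {c}. Thus FOLLOW(Q) = {$, c}.
FOLLOW(S): in Q→x S, the suffix after S is empty, so FOLLOW(S) ⊇ FOLLOW(Q) = {$, c}. Thus FOLLOW(S) = {$, c}.
FOLLOW(P): in Q→P b P (occurrence 1), P is followed by b P with FIRST {b}; in Q→P b P (occurrence 2), the suffix after P is empty, so FOLLOW(P) ⊇ FOLLOW(Q) = {$, c}; in S→P, the suffix after P is empty, so FOLLOW(P) ⊇ FOLLOW(S) = {$, c}; in P→a P, the suffix after P is empty (adds nothing new). Thus FOLLOW(P) = {$, b, c}.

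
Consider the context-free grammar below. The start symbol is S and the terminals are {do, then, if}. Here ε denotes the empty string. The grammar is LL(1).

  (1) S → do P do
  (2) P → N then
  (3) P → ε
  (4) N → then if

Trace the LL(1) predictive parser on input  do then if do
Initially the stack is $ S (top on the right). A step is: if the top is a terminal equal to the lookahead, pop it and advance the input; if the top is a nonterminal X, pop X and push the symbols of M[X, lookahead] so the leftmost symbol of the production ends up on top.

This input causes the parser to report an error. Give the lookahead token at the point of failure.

step 1: stack=$ S  input=do then if do $  — expand S → do P do
step 2: stack=$ do P do  input=do then if do $  — match do
step 3: stack=$ do P  input=then if do $  — expand P → N then
step 4: stack=$ do then N  input=then if do $  — expand N → then if
step 5: stack=$ do then if then  input=then if do $  — match then
step 6: stack=$ do then if  input=if do $  — match if
step 7: stack=$ do then  input=do $  — error: top is terminal then but lookahead is do

do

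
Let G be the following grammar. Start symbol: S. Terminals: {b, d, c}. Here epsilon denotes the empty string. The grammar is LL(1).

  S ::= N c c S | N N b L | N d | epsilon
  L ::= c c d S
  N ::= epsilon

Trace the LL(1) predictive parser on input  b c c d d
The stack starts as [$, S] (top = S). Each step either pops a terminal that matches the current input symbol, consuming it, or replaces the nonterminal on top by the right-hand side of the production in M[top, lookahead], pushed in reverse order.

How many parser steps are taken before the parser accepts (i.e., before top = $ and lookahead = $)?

11

      Stack      Input        Action
   1  $ S        b c c d d $  expand S ::= N N b L
   2  $ L b N N  b c c d d $  expand N ::= epsilon
   3  $ L b N    b c c d d $  expand N ::= epsilon
   4  $ L b      b c c d d $  match b
   5  $ L        c c d d $    expand L ::= c c d S
   6  $ S d c c  c c d d $    match c
   7  $ S d c    c d d $      match c
   8  $ S d      d d $        match d
   9  $ S        d $          expand S ::= N d
  10  $ d N      d $          expand N ::= epsilon
  11  $ d        d $          match d
Accept reached after 11 steps.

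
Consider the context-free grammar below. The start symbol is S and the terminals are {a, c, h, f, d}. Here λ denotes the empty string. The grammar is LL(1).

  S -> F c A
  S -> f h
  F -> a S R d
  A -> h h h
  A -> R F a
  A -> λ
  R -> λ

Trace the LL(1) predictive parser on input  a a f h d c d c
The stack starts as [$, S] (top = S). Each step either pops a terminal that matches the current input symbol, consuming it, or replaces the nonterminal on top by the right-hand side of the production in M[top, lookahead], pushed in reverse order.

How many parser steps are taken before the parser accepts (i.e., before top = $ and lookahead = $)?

17

      Stack                  Input              Action
   1  $ S                    a a f h d c d c $  expand S -> F c A
   2  $ A c F                a a f h d c d c $  expand F -> a S R d
   3  $ A c d R S a          a a f h d c d c $  match a
   4  $ A c d R S            a f h d c d c $    expand S -> F c A
   5  $ A c d R A c F        a f h d c d c $    expand F -> a S R d
   6  $ A c d R A c d R S a  a f h d c d c $    match a
   7  $ A c d R A c d R S    f h d c d c $      expand S -> f h
   8  $ A c d R A c d R h f  f h d c d c $      match f
   9  $ A c d R A c d R h    h d c d c $        match h
  10  $ A c d R A c d R      d c d c $          expand R -> λ
  11  $ A c d R A c d        d c d c $          match d
  12  $ A c d R A c          c d c $            match c
  13  $ A c d R A            d c $              expand A -> λ
  14  $ A c d R              d c $              expand R -> λ
  15  $ A c d                d c $              match d
  16  $ A c                  c $                match c
  17  $ A                    $                  expand A -> λ
Accept reached after 17 steps.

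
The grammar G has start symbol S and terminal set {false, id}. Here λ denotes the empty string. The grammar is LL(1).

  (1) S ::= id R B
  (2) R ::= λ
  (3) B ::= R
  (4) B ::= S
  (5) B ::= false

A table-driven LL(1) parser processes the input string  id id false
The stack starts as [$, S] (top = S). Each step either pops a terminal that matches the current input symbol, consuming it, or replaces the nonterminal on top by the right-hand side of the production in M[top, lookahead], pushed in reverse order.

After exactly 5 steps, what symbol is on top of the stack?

id

step 1: stack=$ S  input=id id false $  — expand S ::= id R B
step 2: stack=$ B R id  input=id id false $  — match id
step 3: stack=$ B R  input=id false $  — expand R ::= λ
step 4: stack=$ B  input=id false $  — expand B ::= S
step 5: stack=$ S  input=id false $  — expand S ::= id R B
Stack after step 5: $ B R id (top = id).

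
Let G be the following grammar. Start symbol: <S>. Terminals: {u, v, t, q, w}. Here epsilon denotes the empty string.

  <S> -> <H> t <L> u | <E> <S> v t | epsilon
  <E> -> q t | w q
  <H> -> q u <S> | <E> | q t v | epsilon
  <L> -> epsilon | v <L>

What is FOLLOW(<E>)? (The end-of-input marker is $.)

FIRST(<E>) = {q, w}
FIRST(<L>) = {epsilon, v}
FIRST(<H>) = {epsilon, q, w}  (via <E>)
FIRST(<S>) = {epsilon, q, t, w}  (via <H> t <L> u, <E> <S> v t)
FOLLOW(<S>) includes $ since <S> is the start symbol.
FOLLOW(<H>): in <S>-><H> t <L> u, <H> is followed by t <L> u with FIRST {t}. Thus FOLLOW(<H>) = {t}.
FOLLOW(<S>): in <S>-><E> <S> v t, <S> is followed by v t with FIRST {v}; in <H>->q u <S>, the suffix after <S> is empty, so FOLLOW(<S>) ⊇ FOLLOW(<H>) = {t}. Thus FOLLOW(<S>) = {$, t, v}.
FOLLOW(<E>): in <S>-><E> <S> v t, <E> is followed by <S> v t with FIRST {q, t, v, w}; in <H>-><E>, the suffix after <E> is empty, so FOLLOW(<E>) ⊇ FOLLOW(<H>) = {t}. Thus FOLLOW(<E>) = {q, t, v, w}.
FOLLOW(<L>): in <S>-><H> t <L> u, <L> is followed by u with FIRST {u}; in <L>->v <L>, the suffix after <L> is empty (adds nothing new). Thus FOLLOW(<L>) = {u}.

{q, t, v, w}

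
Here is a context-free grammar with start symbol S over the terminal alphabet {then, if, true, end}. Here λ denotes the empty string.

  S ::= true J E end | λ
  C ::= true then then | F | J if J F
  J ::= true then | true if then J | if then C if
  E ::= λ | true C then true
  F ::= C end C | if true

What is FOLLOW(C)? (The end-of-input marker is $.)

{end, if, then}

FIRST(S): from S::=true J E end we get {true}; from S::=λ we get {λ}. So FIRST(S) = {λ, true}.
FIRST(J): from J::=true then we get {true}; from J::=true if then J we get {true}; from J::=if then C if we get {if}. So FIRST(J) = {if, true}.
FIRST(E): from E::=λ we get {λ}; from E::=true C then true we get {true}. So FIRST(E) = {λ, true}.
FIRST(C): from C::=true then then we get {true}; from C::=F we get {if, true}; from C::=J if J F we get {if, true}. So FIRST(C) = {if, true}.
FIRST(F): from F::=C end C we get {if, true}; from F::=if true we get {if}. So FIRST(F) = {if, true}.
FOLLOW(S) includes $ since S is the start symbol.
FOLLOW(S): S appears on no right-hand side. Thus FOLLOW(S) = {$}.
FOLLOW(J): in S::=true J E end, J is followed by E end with FIRST {end, true}; in C::=J if J F (occurrence 1), J is followed by if J F with FIRST {if}; in C::=J if J F (occurrence 2), J is followed by F with FIRST {if, true}; in J::=true if then J, the suffix after J is empty (adds nothing new). Thus FOLLOW(J) = {end, if, true}.
FOLLOW(E): in S::=true J E end, E is followed by end with FIRST {end}. Thus FOLLOW(E) = {end}.
FOLLOW(C): in J::=if then C if, C is followed by if with FIRST {if}; in E::=true C then true, C is followed by then true with FIRST {then}; in F::=C end C (occurrence 1), C is followed by end C with FIRST {end}; in F::=C end C (occurrence 2), the suffix after C is empty, so FOLLOW(C) ⊇ FOLLOW(F) = {end, if, then}. Thus FOLLOW(C) = {end, if, then}.
FOLLOW(F): in C::=F, the suffix after F is empty, so FOLLOW(F) ⊇ FOLLOW(C) = {end, if, then}; in C::=J if J F, the suffix after F is empty, so FOLLOW(F) ⊇ FOLLOW(C) = {end, if, then}. Thus FOLLOW(F) = {end, if, then}.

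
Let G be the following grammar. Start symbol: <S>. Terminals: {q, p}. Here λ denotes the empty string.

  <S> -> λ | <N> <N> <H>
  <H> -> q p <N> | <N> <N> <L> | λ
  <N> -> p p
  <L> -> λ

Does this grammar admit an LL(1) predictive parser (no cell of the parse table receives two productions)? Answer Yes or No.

Yes

FIRST(<S>) = {λ, p}
FIRST(<H>) = {λ, p, q}
FIRST(<N>) = {p}
FIRST(<L>) = {λ}
FOLLOW(<S>) = {$}
FOLLOW(<H>) = {$}
FOLLOW(<N>) = {$, p, q}
FOLLOW(<L>) = {$}
Each cell of M receives at most one production.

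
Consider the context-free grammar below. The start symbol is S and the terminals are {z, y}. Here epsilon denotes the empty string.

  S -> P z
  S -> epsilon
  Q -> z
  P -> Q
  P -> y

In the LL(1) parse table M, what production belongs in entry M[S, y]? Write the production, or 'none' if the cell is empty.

S -> P z

FIRST(Q) = {z}
FIRST(P) = {y, z}  (via Q)
FIRST(S) = {epsilon, y, z}  (via P z)
FOLLOW(S) includes $ since S is the start symbol.
FOLLOW(S): S appears on no right-hand side. Thus FOLLOW(S) = {$}.
For S -> P z: FIRST(P z) = {y, z}, so it goes in M[S, t] for t ∈ {y, z}.
For S -> epsilon: FIRST(epsilon) = {epsilon}, so it goes in M[S, t] for t ∈ {}; since epsilon ∈ FIRST, also for every t ∈ FOLLOW(S) = {$}.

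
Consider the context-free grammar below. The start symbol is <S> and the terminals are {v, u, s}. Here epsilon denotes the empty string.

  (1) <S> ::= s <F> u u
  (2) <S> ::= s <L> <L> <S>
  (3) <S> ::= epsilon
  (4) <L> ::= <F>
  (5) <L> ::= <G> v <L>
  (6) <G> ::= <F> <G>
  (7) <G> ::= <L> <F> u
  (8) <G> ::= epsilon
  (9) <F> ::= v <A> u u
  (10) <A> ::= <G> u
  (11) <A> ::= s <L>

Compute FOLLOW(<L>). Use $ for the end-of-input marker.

FIRST(<S>): from <S>::=s <F> u u we get {s}; from <S>::=s <L> <L> <S> we get {s}; from <S>::=epsilon we get {epsilon}. So FIRST(<S>) = {epsilon, s}.
FIRST(<F>): from <F>::=v <A> u u we get {v}. So FIRST(<F>) = {v}.
FIRST(<L>): from <L>::=<F> we get {v}; from <L>::=<G> v <L> we get {v}. So FIRST(<L>) = {v}.
FIRST(<G>): from <G>::=<F> <G> we get {v}; from <G>::=<L> <F> u we get {v}; from <G>::=epsilon we get {epsilon}. So FIRST(<G>) = {epsilon, v}.
FIRST(<A>): from <A>::=<G> u we get {u, v}; from <A>::=s <L> we get {s}. So FIRST(<A>) = {s, u, v}.
FOLLOW(<S>) includes $ since <S> is the start symbol.
FOLLOW(<S>): in <S>::=s <L> <L> <S>, the suffix after <S> is empty (adds nothing new). Thus FOLLOW(<S>) = {$}.
FOLLOW(<G>): in <L>::=<G> v <L>, <G> is followed by v <L> with FIRST {v}; in <G>::=<F> <G>, the suffix after <G> is empty (adds nothing new); in <A>::=<G> u, <G> is followed by u with FIRST {u}. Thus FOLLOW(<G>) = {u, v}.
FOLLOW(<A>): in <F>::=v <A> u u, <A> is followed by u u with FIRST {u}. Thus FOLLOW(<A>) = {u}.
FOLLOW(<L>): in <S>::=s <L> <L> <S> (occurrence 1), <L> is followed by <L> <S> with FIRST {v}; in <S>::=s <L> <L> <S> (occurrence 2), <L> is followed by <S> with FIRST {epsilon, s}; in <S>::=s <L> <L> <S> (occurrence 2), the suffix after <L> is nullable, so FOLLOW(<L>) ⊇ FOLLOW(<S>) = {$}; in <L>::=<G> v <L>, the suffix after <L> is empty (adds nothing new); in <G>::=<L> <F> u, <L> is followed by <F> u with FIRST {v}; in <A>::=s <L>, the suffix after <L> is empty, so FOLLOW(<L>) ⊇ FOLLOW(<A>) = {u}. Thus FOLLOW(<L>) = {$, s, u, v}.
FOLLOW(<F>): in <S>::=s <F> u u, <F> is followed by u u with FIRST {u}; in <L>::=<F>, the suffix after <F> is empty, so FOLLOW(<F>) ⊇ FOLLOW(<L>) = {$, s, u, v}; in <G>::=<F> <G>, <F> is followed by <G> with FIRST {epsilon, v}; in <G>::=<F> <G>, the suffix after <F> is nullable, so FOLLOW(<F>) ⊇ FOLLOW(<G>) = {u, v}; in <G>::=<L> <F> u, <F> is followed by u with FIRST {u}. Thus FOLLOW(<F>) = {$, s, u, v}.

{$, s, u, v}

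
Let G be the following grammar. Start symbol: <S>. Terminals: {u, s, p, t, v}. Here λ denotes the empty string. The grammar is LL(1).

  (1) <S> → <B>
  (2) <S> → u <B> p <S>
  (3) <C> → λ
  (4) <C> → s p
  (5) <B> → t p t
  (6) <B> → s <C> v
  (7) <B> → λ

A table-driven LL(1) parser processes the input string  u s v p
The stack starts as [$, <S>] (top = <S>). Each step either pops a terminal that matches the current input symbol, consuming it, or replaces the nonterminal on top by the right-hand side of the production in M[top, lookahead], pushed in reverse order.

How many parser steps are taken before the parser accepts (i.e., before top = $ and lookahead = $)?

9

step 1: stack=$ <S>  input=u s v p $  — expand <S> → u <B> p <S>
step 2: stack=$ <S> p <B> u  input=u s v p $  — match u
step 3: stack=$ <S> p <B>  input=s v p $  — expand <B> → s <C> v
step 4: stack=$ <S> p v <C> s  input=s v p $  — match s
step 5: stack=$ <S> p v <C>  input=v p $  — expand <C> → λ
step 6: stack=$ <S> p v  input=v p $  — match v
step 7: stack=$ <S> p  input=p $  — match p
step 8: stack=$ <S>  input=$  — expand <S> → <B>
step 9: stack=$ <B>  input=$  — expand <B> → λ
Accept reached after 9 steps.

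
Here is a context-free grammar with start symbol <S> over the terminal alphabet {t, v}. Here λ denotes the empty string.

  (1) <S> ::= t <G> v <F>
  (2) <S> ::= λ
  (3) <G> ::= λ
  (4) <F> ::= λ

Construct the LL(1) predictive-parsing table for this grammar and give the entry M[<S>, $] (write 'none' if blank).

<S> ::= λ

FIRST(<S>) = {λ, t}
FIRST(<G>) = {λ}
FIRST(<F>) = {λ}
FOLLOW(<S>) includes $ since <S> is the start symbol.
FOLLOW(<S>): <S> appears on no right-hand side. Thus FOLLOW(<S>) = {$}.
For <S> ::= t <G> v <F>: FIRST(t <G> v <F>) = {t}, so it goes in M[<S>, t] for t ∈ {t}.
For <S> ::= λ: FIRST(λ) = {λ}, so it goes in M[<S>, t] for t ∈ {}; since λ ∈ FIRST, also for every t ∈ FOLLOW(<S>) = {$}.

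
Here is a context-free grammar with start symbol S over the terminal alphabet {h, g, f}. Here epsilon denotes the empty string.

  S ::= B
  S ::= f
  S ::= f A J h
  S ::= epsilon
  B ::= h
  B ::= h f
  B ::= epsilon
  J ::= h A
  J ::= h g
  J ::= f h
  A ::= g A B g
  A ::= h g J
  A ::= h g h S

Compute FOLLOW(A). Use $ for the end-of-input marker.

{f, g, h}

FIRST(B): from B::=h we get {h}; from B::=h f we get {h}; from B::=epsilon we get {epsilon}. So FIRST(B) = {epsilon, h}.
FIRST(J): from J::=h A we get {h}; from J::=h g we get {h}; from J::=f h we get {f}. So FIRST(J) = {f, h}.
FIRST(A): from A::=g A B g we get {g}; from A::=h g J we get {h}; from A::=h g h S we get {h}. So FIRST(A) = {g, h}.
FIRST(S): from S::=B we get {epsilon, h}; from S::=f we get {f}; from S::=f A J h we get {f}; from S::=epsilon we get {epsilon}. So FIRST(S) = {epsilon, f, h}.
FOLLOW(S) includes $ since S is the start symbol.
FOLLOW(S): in A::=h g h S, the suffix after S is empty, so FOLLOW(S) ⊇ FOLLOW(A) = {f, g, h}. Thus FOLLOW(S) = {$, f, g, h}.
FOLLOW(B): in S::=B, the suffix after B is empty, so FOLLOW(B) ⊇ FOLLOW(S) = {$, f, g, h}; in A::=g A B g, B is followed by g with FIRST {g}. Thus FOLLOW(B) = {$, f, g, h}.
FOLLOW(J): in S::=f A J h, J is followed by h with FIRST {h}; in A::=h g J, the suffix after J is empty, so FOLLOW(J) ⊇ FOLLOW(A) = {f, g, h}. Thus FOLLOW(J) = {f, g, h}.
FOLLOW(A): in S::=f A J h, A is followed by J h with FIRST {f, h}; in J::=h A, the suffix after A is empty, so FOLLOW(A) ⊇ FOLLOW(J) = {f, g, h}; in A::=g A B g, A is followed by B g with FIRST {g, h}. Thus FOLLOW(A) = {f, g, h}.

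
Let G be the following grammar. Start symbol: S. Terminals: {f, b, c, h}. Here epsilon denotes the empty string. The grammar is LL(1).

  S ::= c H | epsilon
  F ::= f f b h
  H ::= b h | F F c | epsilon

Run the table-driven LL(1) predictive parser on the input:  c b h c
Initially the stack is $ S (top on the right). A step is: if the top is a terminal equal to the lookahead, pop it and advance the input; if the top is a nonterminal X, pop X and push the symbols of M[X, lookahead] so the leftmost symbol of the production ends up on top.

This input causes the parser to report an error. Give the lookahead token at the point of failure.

c

     Stack  Input      Action
  1  $ S    c b h c $  expand S ::= c H
  2  $ H c  c b h c $  match c
  3  $ H    b h c $    expand H ::= b h
  4  $ h b  b h c $    match b
  5  $ h    h c $      match h
  6  $      c $        error: stack empty but input remains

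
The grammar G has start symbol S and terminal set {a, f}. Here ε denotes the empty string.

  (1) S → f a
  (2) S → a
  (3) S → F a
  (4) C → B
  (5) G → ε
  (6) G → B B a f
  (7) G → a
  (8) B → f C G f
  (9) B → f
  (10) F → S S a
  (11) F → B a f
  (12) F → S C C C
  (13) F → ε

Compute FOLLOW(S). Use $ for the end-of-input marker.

{$, a, f}

FIRST(B): from B→f C G f we get {f}; from B→f we get {f}. So FIRST(B) = {f}.
FIRST(C): from C→B we get {f}. So FIRST(C) = {f}.
FIRST(G): from G→ε we get {ε}; from G→B B a f we get {f}; from G→a we get {a}. So FIRST(G) = {ε, a, f}.
FIRST(S): from S→f a we get {f}; from S→a we get {a}; from S→F a we get {a, f}. So FIRST(S) = {a, f}.
FIRST(F): from F→S S a we get {a, f}; from F→B a f we get {f}; from F→S C C C we get {a, f}; from F→ε we get {ε}. So FIRST(F) = {ε, a, f}.
FOLLOW(S) includes $ since S is the start symbol.
FOLLOW(S): in F→S S a (occurrence 1), S is followed by S a with FIRST {a, f}; in F→S S a (occurrence 2), S is followed by a with FIRST {a}; in F→S C C C, S is followed by C C C with FIRST {f}. Thus FOLLOW(S) = {$, a, f}.
FOLLOW(G): in B→f C G f, G is followed by f with FIRST {f}. Thus FOLLOW(G) = {f}.
FOLLOW(F): in S→F a, F is followed by a with FIRST {a}. Thus FOLLOW(F) = {a}.
FOLLOW(C): in B→f C G f, C is followed by G f with FIRST {a, f}; in F→S C C C (occurrence 1), C is followed by C C with FIRST {f}; in F→S C C C (occurrence 2), C is followed by C with FIRST {f}; in F→S C C C (occurrence 3), the suffix after C is empty, so FOLLOW(C) ⊇ FOLLOW(F) = {a}. Thus FOLLOW(C) = {a, f}.
FOLLOW(B): in C→B, the suffix after B is empty, so FOLLOW(B) ⊇ FOLLOW(C) = {a, f}; in G→B B a f (occurrence 1), B is followed by B a f with FIRST {f}; in G→B B a f (occurrence 2), B is followed by a f with FIRST {a}; in F→B a f, B is followed by a f with FIRST {a}. Thus FOLLOW(B) = {a, f}.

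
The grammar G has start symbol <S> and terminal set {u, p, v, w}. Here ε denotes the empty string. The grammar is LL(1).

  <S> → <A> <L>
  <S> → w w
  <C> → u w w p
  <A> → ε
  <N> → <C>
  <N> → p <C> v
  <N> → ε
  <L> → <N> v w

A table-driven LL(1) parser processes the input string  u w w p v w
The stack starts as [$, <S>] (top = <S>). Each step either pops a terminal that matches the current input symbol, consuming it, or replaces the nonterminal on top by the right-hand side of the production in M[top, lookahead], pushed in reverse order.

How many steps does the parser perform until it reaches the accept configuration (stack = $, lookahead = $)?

step 1: stack=$ <S>  input=u w w p v w $  — expand <S> → <A> <L>
step 2: stack=$ <L> <A>  input=u w w p v w $  — expand <A> → ε
step 3: stack=$ <L>  input=u w w p v w $  — expand <L> → <N> v w
step 4: stack=$ w v <N>  input=u w w p v w $  — expand <N> → <C>
step 5: stack=$ w v <C>  input=u w w p v w $  — expand <C> → u w w p
step 6: stack=$ w v p w w u  input=u w w p v w $  — match u
step 7: stack=$ w v p w w  input=w w p v w $  — match w
step 8: stack=$ w v p w  input=w p v w $  — match w
step 9: stack=$ w v p  input=p v w $  — match p
step 10: stack=$ w v  input=v w $  — match v
step 11: stack=$ w  input=w $  — match w
Accept reached after 11 steps.

11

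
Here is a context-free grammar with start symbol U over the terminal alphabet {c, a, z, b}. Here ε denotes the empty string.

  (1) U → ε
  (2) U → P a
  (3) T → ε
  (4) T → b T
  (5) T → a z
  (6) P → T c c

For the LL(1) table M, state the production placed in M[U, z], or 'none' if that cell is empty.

none

FIRST(T): from T→ε we get {ε}; from T→b T we get {b}; from T→a z we get {a}. So FIRST(T) = {ε, a, b}.
FIRST(P): from P→T c c we get {a, b, c}. So FIRST(P) = {a, b, c}.
FIRST(U): from U→ε we get {ε}; from U→P a we get {a, b, c}. So FIRST(U) = {ε, a, b, c}.
FOLLOW(U) includes $ since U is the start symbol.
FOLLOW(U): U appears on no right-hand side. Thus FOLLOW(U) = {$}.
For U → ε: FIRST(ε) = {ε}, so it goes in M[U, t] for t ∈ {}; since ε ∈ FIRST, also for every t ∈ FOLLOW(U) = {$}.
For U → P a: FIRST(P a) = {a, b, c}, so it goes in M[U, t] for t ∈ {a, b, c}.
None of these place a production in M[U, z].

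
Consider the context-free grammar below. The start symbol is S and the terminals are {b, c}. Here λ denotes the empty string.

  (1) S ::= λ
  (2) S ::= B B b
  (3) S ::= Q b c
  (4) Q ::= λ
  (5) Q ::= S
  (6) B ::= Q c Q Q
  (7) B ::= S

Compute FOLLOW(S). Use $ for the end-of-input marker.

FIRST(S): from S::=λ we get {λ}; from S::=B B b we get {b, c}; from S::=Q b c we get {b, c}. So FIRST(S) = {λ, b, c}.
FIRST(Q): from Q::=λ we get {λ}; from Q::=S we get {λ, b, c}. So FIRST(Q) = {λ, b, c}.
FIRST(B): from B::=Q c Q Q we get {b, c}; from B::=S we get {λ, b, c}. So FIRST(B) = {λ, b, c}.
FOLLOW(S) includes $ since S is the start symbol.
FOLLOW(B): in S::=B B b (occurrence 1), B is followed by B b with FIRST {b, c}; in S::=B B b (occurrence 2), B is followed by b with FIRST {b}. Thus FOLLOW(B) = {b, c}.
FOLLOW(Q): in S::=Q b c, Q is followed by b c with FIRST {b}; in B::=Q c Q Q (occurrence 1), Q is followed by c Q Q with FIRST {c}; in B::=Q c Q Q (occurrence 2), Q is followed by Q with FIRST {λ, b, c}; in B::=Q c Q Q (occurrence 2), the suffix after Q is nullable, so FOLLOW(Q) ⊇ FOLLOW(B) = {b, c}; in B::=Q c Q Q (occurrence 3), the suffix after Q is empty, so FOLLOW(Q) ⊇ FOLLOW(B) = {b, c}. Thus FOLLOW(Q) = {b, c}.
FOLLOW(S): in Q::=S, the suffix after S is empty, so FOLLOW(S) ⊇ FOLLOW(Q) = {b, c}; in B::=S, the suffix after S is empty, so FOLLOW(S) ⊇ FOLLOW(B) = {b, c}. Thus FOLLOW(S) = {$, b, c}.

{$, b, c}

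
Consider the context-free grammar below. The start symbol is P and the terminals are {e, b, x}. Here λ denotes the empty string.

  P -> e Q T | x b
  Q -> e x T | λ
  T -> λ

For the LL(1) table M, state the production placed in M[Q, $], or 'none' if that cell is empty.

FIRST(P) = {e, x}
FIRST(Q) = {λ, e}
FIRST(T) = {λ}
FOLLOW(P) includes $ since P is the start symbol.
FOLLOW(P): P appears on no right-hand side. Thus FOLLOW(P) = {$}.
FOLLOW(Q): in P->e Q T, Q is followed by T with FIRST {λ}; in P->e Q T, the suffix after Q is nullable, so FOLLOW(Q) ⊇ FOLLOW(P) = {$}. Thus FOLLOW(Q) = {$}.
For Q -> e x T: FIRST(e x T) = {e}, so it goes in M[Q, t] for t ∈ {e}.
For Q -> λ: FIRST(λ) = {λ}, so it goes in M[Q, t] for t ∈ {}; since λ ∈ FIRST, also for every t ∈ FOLLOW(Q) = {$}.

Q -> λ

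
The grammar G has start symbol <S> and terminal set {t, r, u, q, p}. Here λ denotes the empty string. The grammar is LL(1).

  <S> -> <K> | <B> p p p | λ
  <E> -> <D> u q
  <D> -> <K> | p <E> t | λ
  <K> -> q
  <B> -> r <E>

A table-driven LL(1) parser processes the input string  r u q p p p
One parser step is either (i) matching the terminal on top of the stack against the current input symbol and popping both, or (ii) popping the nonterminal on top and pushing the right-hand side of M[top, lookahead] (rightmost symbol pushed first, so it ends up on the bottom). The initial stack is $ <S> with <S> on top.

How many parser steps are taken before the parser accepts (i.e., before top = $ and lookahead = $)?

      Stack            Input          Action
   1  $ <S>            r u q p p p $  expand <S> -> <B> p p p
   2  $ p p p <B>      r u q p p p $  expand <B> -> r <E>
   3  $ p p p <E> r    r u q p p p $  match r
   4  $ p p p <E>      u q p p p $    expand <E> -> <D> u q
   5  $ p p p q u <D>  u q p p p $    expand <D> -> λ
   6  $ p p p q u      u q p p p $    match u
   7  $ p p p q        q p p p $      match q
   8  $ p p p          p p p $        match p
   9  $ p p            p p $          match p
  10  $ p              p $            match p
Accept reached after 10 steps.

10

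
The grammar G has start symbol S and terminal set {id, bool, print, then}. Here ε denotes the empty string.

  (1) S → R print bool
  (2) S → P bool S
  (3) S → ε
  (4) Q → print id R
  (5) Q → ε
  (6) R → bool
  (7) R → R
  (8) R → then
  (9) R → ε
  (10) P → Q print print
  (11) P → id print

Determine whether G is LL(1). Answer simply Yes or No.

FIRST(S) = {ε, bool, id, print, then}
FIRST(Q) = {ε, print}
FIRST(R) = {ε, bool, then}
FIRST(P) = {id, print}
FOLLOW(S) = {$}
FOLLOW(Q) = {print}
FOLLOW(R) = {print}
FOLLOW(P) = {bool}
Cell M[Q, print] receives both Q → print id R and Q → ε — the grammar is not LL(1).

No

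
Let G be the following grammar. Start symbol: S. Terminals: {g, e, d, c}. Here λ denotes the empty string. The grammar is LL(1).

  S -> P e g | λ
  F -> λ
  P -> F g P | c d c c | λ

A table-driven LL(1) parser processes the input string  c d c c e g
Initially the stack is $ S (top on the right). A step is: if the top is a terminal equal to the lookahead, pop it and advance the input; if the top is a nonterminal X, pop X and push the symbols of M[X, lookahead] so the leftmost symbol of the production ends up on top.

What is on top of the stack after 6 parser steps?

step 1: stack=$ S  input=c d c c e g $  — expand S -> P e g
step 2: stack=$ g e P  input=c d c c e g $  — expand P -> c d c c
step 3: stack=$ g e c c d c  input=c d c c e g $  — match c
step 4: stack=$ g e c c d  input=d c c e g $  — match d
step 5: stack=$ g e c c  input=c c e g $  — match c
step 6: stack=$ g e c  input=c e g $  — match c
Stack after step 6: $ g e (top = e).

e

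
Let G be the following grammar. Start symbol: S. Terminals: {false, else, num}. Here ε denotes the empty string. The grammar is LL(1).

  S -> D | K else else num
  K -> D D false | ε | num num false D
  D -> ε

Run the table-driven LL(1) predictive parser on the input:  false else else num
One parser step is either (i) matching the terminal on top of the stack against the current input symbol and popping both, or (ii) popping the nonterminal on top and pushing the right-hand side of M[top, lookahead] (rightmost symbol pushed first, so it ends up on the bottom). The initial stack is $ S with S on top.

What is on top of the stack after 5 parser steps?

step 1: stack=$ S  input=false else else num $  — expand S -> K else else num
step 2: stack=$ num else else K  input=false else else num $  — expand K -> D D false
step 3: stack=$ num else else false D D  input=false else else num $  — expand D -> ε
step 4: stack=$ num else else false D  input=false else else num $  — expand D -> ε
step 5: stack=$ num else else false  input=false else else num $  — match false
Stack after step 5: $ num else else (top = else).

else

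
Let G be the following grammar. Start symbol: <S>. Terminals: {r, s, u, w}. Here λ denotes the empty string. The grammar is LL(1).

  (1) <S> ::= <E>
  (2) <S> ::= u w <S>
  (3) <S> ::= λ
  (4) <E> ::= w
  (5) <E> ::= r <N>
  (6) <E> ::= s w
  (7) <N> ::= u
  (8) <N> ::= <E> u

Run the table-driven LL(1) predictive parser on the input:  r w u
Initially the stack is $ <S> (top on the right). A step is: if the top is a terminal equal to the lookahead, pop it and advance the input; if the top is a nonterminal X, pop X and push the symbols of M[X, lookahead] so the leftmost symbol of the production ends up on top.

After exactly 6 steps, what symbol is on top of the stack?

u

step 1: stack=$ <S>  input=r w u $  — expand <S> ::= <E>
step 2: stack=$ <E>  input=r w u $  — expand <E> ::= r <N>
step 3: stack=$ <N> r  input=r w u $  — match r
step 4: stack=$ <N>  input=w u $  — expand <N> ::= <E> u
step 5: stack=$ u <E>  input=w u $  — expand <E> ::= w
step 6: stack=$ u w  input=w u $  — match w
Stack after step 6: $ u (top = u).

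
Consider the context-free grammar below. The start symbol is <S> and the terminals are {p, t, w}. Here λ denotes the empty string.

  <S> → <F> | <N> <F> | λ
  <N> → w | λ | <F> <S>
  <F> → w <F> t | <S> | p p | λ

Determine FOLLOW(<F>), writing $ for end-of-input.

{$, p, t, w}

FIRST(<S>): from <S>→<F> we get {λ, p, w}; from <S>→<N> <F> we get {λ, p, w}; from <S>→λ we get {λ}. So FIRST(<S>) = {λ, p, w}.
FIRST(<F>): from <F>→w <F> t we get {w}; from <F>→<S> we get {λ, p, w}; from <F>→p p we get {p}; from <F>→λ we get {λ}. So FIRST(<F>) = {λ, p, w}.
FIRST(<N>): from <N>→w we get {w}; from <N>→λ we get {λ}; from <N>→<F> <S> we get {λ, p, w}. So FIRST(<N>) = {λ, p, w}.
FOLLOW(<S>) includes $ since <S> is the start symbol.
FOLLOW(<S>): in <N>→<F> <S>, the suffix after <S> is empty, so FOLLOW(<S>) ⊇ FOLLOW(<N>) = {$, p, t, w}; in <F>→<S>, the suffix after <S> is empty, so FOLLOW(<S>) ⊇ FOLLOW(<F>) = {$, p, t, w}. Thus FOLLOW(<S>) = {$, p, t, w}.
FOLLOW(<N>): in <S>→<N> <F>, <N> is followed by <F> with FIRST {λ, p, w}; in <S>→<N> <F>, the suffix after <N> is nullable, so FOLLOW(<N>) ⊇ FOLLOW(<S>) = {$, p, t, w}. Thus FOLLOW(<N>) = {$, p, t, w}.
FOLLOW(<F>): in <S>→<F>, the suffix after <F> is empty, so FOLLOW(<F>) ⊇ FOLLOW(<S>) = {$, p, t, w}; in <S>→<N> <F>, the suffix after <F> is empty, so FOLLOW(<F>) ⊇ FOLLOW(<S>) = {$, p, t, w}; in <N>→<F> <S>, <F> is followed by <S> with FIRST {λ, p, w}; in <N>→<F> <S>, the suffix after <F> is nullable, so FOLLOW(<F>) ⊇ FOLLOW(<N>) = {$, p, t, w}; in <F>→w <F> t, <F> is followed by t with FIRST {t}. Thus FOLLOW(<F>) = {$, p, t, w}.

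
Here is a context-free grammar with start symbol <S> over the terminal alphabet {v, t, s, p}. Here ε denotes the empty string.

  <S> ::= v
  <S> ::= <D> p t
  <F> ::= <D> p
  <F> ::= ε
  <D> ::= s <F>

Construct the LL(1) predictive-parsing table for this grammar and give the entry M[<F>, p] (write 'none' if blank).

FIRST(<D>): from <D>::=s <F> we get {s}. So FIRST(<D>) = {s}.
FIRST(<S>): from <S>::=v we get {v}; from <S>::=<D> p t we get {s}. So FIRST(<S>) = {s, v}.
FIRST(<F>): from <F>::=<D> p we get {s}; from <F>::=ε we get {ε}. So FIRST(<F>) = {ε, s}.
FOLLOW(<S>) includes $ since <S> is the start symbol.
FOLLOW(<D>): in <S>::=<D> p t, <D> is followed by p t with FIRST {p}; in <F>::=<D> p, <D> is followed by p with FIRST {p}. Thus FOLLOW(<D>) = {p}.
FOLLOW(<F>): in <D>::=s <F>, the suffix after <F> is empty, so FOLLOW(<F>) ⊇ FOLLOW(<D>) = {p}. Thus FOLLOW(<F>) = {p}.
For <F> ::= <D> p: FIRST(<D> p) = {s}, so it goes in M[<F>, t] for t ∈ {s}.
For <F> ::= ε: FIRST(ε) = {ε}, so it goes in M[<F>, t] for t ∈ {}; since ε ∈ FIRST, also for every t ∈ FOLLOW(<F>) = {p}.

<F> ::= ε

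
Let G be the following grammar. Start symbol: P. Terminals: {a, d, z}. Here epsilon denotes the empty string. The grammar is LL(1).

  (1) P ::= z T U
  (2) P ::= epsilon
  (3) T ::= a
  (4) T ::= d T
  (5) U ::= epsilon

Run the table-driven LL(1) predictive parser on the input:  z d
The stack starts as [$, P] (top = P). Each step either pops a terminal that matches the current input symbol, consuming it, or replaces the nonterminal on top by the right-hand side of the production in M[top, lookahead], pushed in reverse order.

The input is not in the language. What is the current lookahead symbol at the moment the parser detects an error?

     Stack    Input  Action
  1  $ P      z d $  expand P ::= z T U
  2  $ U T z  z d $  match z
  3  $ U T    d $    expand T ::= d T
  4  $ U T d  d $    match d
  5  $ U T    $      error: M[T, $] is empty

$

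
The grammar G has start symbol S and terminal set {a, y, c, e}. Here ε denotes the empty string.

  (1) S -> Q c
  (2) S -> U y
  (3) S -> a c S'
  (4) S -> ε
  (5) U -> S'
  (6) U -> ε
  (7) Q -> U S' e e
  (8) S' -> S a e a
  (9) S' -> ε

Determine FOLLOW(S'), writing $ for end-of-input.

{$, a, e, y}

FIRST(S) = {ε, a, e, y}  (via Q c, U y)
FIRST(S') = {ε, a, e, y}  (via S a e a)
FIRST(U) = {ε, a, e, y}  (via S')
FIRST(Q) = {a, e, y}  (via U S' e e)
FOLLOW(S) includes $ since S is the start symbol.
FOLLOW(S): in S'->S a e a, S is followed by a e a with FIRST {a}. Thus FOLLOW(S) = {$, a}.
FOLLOW(U): in S->U y, U is followed by y with FIRST {y}; in Q->U S' e e, U is followed by S' e e with FIRST {a, e, y}. Thus FOLLOW(U) = {a, e, y}.
FOLLOW(Q): in S->Q c, Q is followed by c with FIRST {c}. Thus FOLLOW(Q) = {c}.
FOLLOW(S'): in S->a c S', the suffix after S' is empty, so FOLLOW(S') ⊇ FOLLOW(S) = {$, a}; in U->S', the suffix after S' is empty, so FOLLOW(S') ⊇ FOLLOW(U) = {a, e, y}; in Q->U S' e e, S' is followed by e e with FIRST {e}. Thus FOLLOW(S') = {$, a, e, y}.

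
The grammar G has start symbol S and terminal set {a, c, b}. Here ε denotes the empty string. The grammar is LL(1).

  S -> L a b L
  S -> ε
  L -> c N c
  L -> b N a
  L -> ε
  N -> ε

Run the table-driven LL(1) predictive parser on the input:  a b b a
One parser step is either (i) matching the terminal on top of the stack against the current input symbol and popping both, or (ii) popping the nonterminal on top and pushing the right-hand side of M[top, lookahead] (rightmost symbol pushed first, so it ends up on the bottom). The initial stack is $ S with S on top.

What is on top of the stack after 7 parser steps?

step 1: stack=$ S  input=a b b a $  — expand S -> L a b L
step 2: stack=$ L b a L  input=a b b a $  — expand L -> ε
step 3: stack=$ L b a  input=a b b a $  — match a
step 4: stack=$ L b  input=b b a $  — match b
step 5: stack=$ L  input=b a $  — expand L -> b N a
step 6: stack=$ a N b  input=b a $  — match b
step 7: stack=$ a N  input=a $  — expand N -> ε
Stack after step 7: $ a (top = a).

a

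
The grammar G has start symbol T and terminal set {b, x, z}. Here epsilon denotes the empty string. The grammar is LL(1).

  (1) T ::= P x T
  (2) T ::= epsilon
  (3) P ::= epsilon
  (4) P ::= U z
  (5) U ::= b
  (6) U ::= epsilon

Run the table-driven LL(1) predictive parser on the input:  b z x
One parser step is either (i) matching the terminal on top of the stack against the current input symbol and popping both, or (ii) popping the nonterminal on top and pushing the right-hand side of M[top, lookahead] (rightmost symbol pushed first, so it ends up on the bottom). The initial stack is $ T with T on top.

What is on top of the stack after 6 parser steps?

step 1: stack=$ T  input=b z x $  — expand T ::= P x T
step 2: stack=$ T x P  input=b z x $  — expand P ::= U z
step 3: stack=$ T x z U  input=b z x $  — expand U ::= b
step 4: stack=$ T x z b  input=b z x $  — match b
step 5: stack=$ T x z  input=z x $  — match z
step 6: stack=$ T x  input=x $  — match x
Stack after step 6: $ T (top = T).

T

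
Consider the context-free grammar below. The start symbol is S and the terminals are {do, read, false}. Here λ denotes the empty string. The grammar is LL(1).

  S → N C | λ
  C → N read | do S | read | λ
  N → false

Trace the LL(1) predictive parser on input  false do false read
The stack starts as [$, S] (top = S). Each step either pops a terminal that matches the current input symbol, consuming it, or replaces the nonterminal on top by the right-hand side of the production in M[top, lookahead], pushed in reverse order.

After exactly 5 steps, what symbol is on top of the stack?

     Stack      Input                  Action
  1  $ S        false do false read $  expand S → N C
  2  $ C N      false do false read $  expand N → false
  3  $ C false  false do false read $  match false
  4  $ C        do false read $        expand C → do S
  5  $ S do     do false read $        match do
Stack after step 5: $ S (top = S).

S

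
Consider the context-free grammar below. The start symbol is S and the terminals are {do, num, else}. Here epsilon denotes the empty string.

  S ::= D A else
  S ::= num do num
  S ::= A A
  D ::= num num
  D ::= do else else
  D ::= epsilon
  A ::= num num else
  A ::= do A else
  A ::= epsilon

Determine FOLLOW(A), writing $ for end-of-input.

{$, do, else, num}

FIRST(D) = {epsilon, do, num}
FIRST(A) = {epsilon, do, num}
FIRST(S) = {epsilon, do, else, num}  (via D A else, A A)
FOLLOW(S) includes $ since S is the start symbol.
FOLLOW(S): S appears on no right-hand side. Thus FOLLOW(S) = {$}.
FOLLOW(D): in S::=D A else, D is followed by A else with FIRST {do, else, num}. Thus FOLLOW(D) = {do, else, num}.
FOLLOW(A): in S::=D A else, A is followed by else with FIRST {else}; in S::=A A (occurrence 1), A is followed by A with FIRST {epsilon, do, num}; in S::=A A (occurrence 1), the suffix after A is nullable, so FOLLOW(A) ⊇ FOLLOW(S) = {$}; in S::=A A (occurrence 2), the suffix after A is empty, so FOLLOW(A) ⊇ FOLLOW(S) = {$}; in A::=do A else, A is followed by else with FIRST {else}. Thus FOLLOW(A) = {$, do, else, num}.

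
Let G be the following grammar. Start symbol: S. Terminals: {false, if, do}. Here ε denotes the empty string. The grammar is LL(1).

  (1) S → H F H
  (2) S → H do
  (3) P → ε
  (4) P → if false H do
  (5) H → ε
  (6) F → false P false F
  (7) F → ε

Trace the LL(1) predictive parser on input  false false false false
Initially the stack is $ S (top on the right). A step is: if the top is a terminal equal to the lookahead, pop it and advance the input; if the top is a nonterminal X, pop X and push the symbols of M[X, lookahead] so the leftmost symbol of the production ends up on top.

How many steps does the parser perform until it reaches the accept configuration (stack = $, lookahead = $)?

      Stack                Input                      Action
   1  $ S                  false false false false $  expand S → H F H
   2  $ H F H              false false false false $  expand H → ε
   3  $ H F                false false false false $  expand F → false P false F
   4  $ H F false P false  false false false false $  match false
   5  $ H F false P        false false false $        expand P → ε
   6  $ H F false          false false false $        match false
   7  $ H F                false false $              expand F → false P false F
   8  $ H F false P false  false false $              match false
   9  $ H F false P        false $                    expand P → ε
  10  $ H F false          false $                    match false
  11  $ H F                $                          expand F → ε
  12  $ H                  $                          expand H → ε
Accept reached after 12 steps.

12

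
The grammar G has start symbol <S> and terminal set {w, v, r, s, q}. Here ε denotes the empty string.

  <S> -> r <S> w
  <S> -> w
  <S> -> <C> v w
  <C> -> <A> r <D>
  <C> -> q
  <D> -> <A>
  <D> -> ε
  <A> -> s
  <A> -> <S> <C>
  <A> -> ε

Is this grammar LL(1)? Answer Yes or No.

No

FIRST(<S>) = {q, r, s, w}
FIRST(<C>) = {q, r, s, w}
FIRST(<D>) = {ε, q, r, s, w}
FIRST(<A>) = {ε, q, r, s, w}
FOLLOW(<S>) = {$, q, r, s, w}
FOLLOW(<C>) = {r, v}
FOLLOW(<D>) = {r, v}
FOLLOW(<A>) = {r, v}
Cell M[<A>, r] receives both <A> -> <S> <C> and <A> -> ε — the grammar is not LL(1).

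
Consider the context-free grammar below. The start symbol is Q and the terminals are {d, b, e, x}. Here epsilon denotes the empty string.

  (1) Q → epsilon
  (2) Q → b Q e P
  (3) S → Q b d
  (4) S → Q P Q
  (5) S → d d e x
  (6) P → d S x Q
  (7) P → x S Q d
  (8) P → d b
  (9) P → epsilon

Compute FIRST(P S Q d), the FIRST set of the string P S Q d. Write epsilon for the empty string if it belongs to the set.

{b, d, x}

FIRST(Q): from Q→epsilon we get {epsilon}; from Q→b Q e P we get {b}. So FIRST(Q) = {epsilon, b}.
FIRST(P): from P→d S x Q we get {d}; from P→x S Q d we get {x}; from P→d b we get {d}; from P→epsilon we get {epsilon}. So FIRST(P) = {epsilon, d, x}.
FIRST(S): from S→Q b d we get {b}; from S→Q P Q we get {epsilon, b, d, x}; from S→d d e x we get {d}. So FIRST(S) = {epsilon, b, d, x}.
FIRST(P S Q d): take FIRST of each symbol in turn, carrying on past any symbol whose FIRST contains epsilon; result {b, d, x}.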